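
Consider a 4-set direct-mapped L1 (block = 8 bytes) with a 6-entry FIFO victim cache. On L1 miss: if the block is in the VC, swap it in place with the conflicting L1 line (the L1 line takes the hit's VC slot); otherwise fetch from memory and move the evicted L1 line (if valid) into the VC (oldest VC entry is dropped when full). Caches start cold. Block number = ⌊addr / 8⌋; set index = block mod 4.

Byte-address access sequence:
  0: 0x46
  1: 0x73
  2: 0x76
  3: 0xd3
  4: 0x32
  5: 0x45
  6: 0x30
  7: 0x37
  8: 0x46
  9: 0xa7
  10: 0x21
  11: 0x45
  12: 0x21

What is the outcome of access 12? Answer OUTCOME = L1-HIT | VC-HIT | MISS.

  [0] addr=0x46 blk=8 s=0: MISS | VC []
  [1] addr=0x73 blk=14 s=2: MISS | VC []
  [2] addr=0x76 blk=14 s=2: L1-HIT | VC []
  [3] addr=0xd3 blk=26 s=2: MISS | VC [14]
  [4] addr=0x32 blk=6 s=2: MISS | VC [14, 26]
  [5] addr=0x45 blk=8 s=0: L1-HIT | VC [14, 26]
  [6] addr=0x30 blk=6 s=2: L1-HIT | VC [14, 26]
  [7] addr=0x37 blk=6 s=2: L1-HIT | VC [14, 26]
  [8] addr=0x46 blk=8 s=0: L1-HIT | VC [14, 26]
  [9] addr=0xa7 blk=20 s=0: MISS | VC [14, 26, 8]
  [10] addr=0x21 blk=4 s=0: MISS | VC [14, 26, 8, 20]
  [11] addr=0x45 blk=8 s=0: VC-HIT | VC [14, 26, 4, 20]
  [12] addr=0x21 blk=4 s=0: VC-HIT | VC [14, 26, 8, 20]

OUTCOME = VC-HIT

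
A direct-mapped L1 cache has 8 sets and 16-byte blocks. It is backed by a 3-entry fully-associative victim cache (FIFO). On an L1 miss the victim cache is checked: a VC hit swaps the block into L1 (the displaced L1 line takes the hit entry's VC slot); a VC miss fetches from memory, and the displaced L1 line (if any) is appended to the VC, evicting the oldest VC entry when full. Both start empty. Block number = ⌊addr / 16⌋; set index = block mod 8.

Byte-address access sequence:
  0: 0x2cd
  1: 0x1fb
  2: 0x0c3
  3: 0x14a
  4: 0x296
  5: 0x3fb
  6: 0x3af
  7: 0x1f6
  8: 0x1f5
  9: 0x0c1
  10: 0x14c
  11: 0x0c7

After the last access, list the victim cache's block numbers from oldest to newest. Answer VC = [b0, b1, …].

VC = [44, 20, 63]

#0 0x2cd→b44/s4 MISS; vc=[]
#1 0x1fb→b31/s7 MISS; vc=[]
#2 0xc3→b12/s4 MISS; vc=[44]
#3 0x14a→b20/s4 MISS; vc=[44,12]
#4 0x296→b41/s1 MISS; vc=[44,12]
#5 0x3fb→b63/s7 MISS; vc=[44,12,31]
#6 0x3af→b58/s2 MISS; vc=[44,12,31]
#7 0x1f6→b31/s7 VC-HIT; vc=[44,12,63]
#8 0x1f5→b31/s7 L1-HIT; vc=[44,12,63]
#9 0xc1→b12/s4 VC-HIT; vc=[44,20,63]
#10 0x14c→b20/s4 VC-HIT; vc=[44,12,63]
#11 0xc7→b12/s4 VC-HIT; vc=[44,20,63]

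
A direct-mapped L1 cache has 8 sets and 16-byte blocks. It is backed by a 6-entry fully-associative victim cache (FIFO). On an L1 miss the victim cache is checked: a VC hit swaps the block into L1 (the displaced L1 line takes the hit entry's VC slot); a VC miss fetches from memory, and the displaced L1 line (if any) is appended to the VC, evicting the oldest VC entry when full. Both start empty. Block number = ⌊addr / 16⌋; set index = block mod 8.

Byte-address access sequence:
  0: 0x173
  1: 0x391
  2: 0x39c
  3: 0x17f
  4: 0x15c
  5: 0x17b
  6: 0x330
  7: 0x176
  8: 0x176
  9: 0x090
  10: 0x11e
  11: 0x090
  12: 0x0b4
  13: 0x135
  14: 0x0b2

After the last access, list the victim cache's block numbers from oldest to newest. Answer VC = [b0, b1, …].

VC = [57, 17, 51, 19]

#0 0x173→b23/s7 MISS; vc=[]
#1 0x391→b57/s1 MISS; vc=[]
#2 0x39c→b57/s1 L1-HIT; vc=[]
#3 0x17f→b23/s7 L1-HIT; vc=[]
#4 0x15c→b21/s5 MISS; vc=[]
#5 0x17b→b23/s7 L1-HIT; vc=[]
#6 0x330→b51/s3 MISS; vc=[]
#7 0x176→b23/s7 L1-HIT; vc=[]
#8 0x176→b23/s7 L1-HIT; vc=[]
#9 0x90→b9/s1 MISS; vc=[57]
#10 0x11e→b17/s1 MISS; vc=[57,9]
#11 0x90→b9/s1 VC-HIT; vc=[57,17]
#12 0xb4→b11/s3 MISS; vc=[57,17,51]
#13 0x135→b19/s3 MISS; vc=[57,17,51,11]
#14 0xb2→b11/s3 VC-HIT; vc=[57,17,51,19]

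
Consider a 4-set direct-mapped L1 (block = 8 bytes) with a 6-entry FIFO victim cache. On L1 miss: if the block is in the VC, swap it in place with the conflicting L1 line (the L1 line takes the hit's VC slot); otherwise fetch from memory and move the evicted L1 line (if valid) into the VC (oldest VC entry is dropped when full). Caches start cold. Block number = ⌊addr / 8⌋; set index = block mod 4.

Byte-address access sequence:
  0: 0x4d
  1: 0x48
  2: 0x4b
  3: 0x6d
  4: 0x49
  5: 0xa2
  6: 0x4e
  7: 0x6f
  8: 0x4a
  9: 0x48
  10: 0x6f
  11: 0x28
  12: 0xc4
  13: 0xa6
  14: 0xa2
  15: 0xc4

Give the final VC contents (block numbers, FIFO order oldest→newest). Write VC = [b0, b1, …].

VC = [9, 13, 20]

0: 0x4d (blk 9, set 1) → MISS  vc=[]
1: 0x48 (blk 9, set 1) → L1-HIT  vc=[]
2: 0x4b (blk 9, set 1) → L1-HIT  vc=[]
3: 0x6d (blk 13, set 1) → MISS  vc=[9]
4: 0x49 (blk 9, set 1) → VC-HIT  vc=[13]
5: 0xa2 (blk 20, set 0) → MISS  vc=[13]
6: 0x4e (blk 9, set 1) → L1-HIT  vc=[13]
7: 0x6f (blk 13, set 1) → VC-HIT  vc=[9]
8: 0x4a (blk 9, set 1) → VC-HIT  vc=[13]
9: 0x48 (blk 9, set 1) → L1-HIT  vc=[13]
10: 0x6f (blk 13, set 1) → VC-HIT  vc=[9]
11: 0x28 (blk 5, set 1) → MISS  vc=[9, 13]
12: 0xc4 (blk 24, set 0) → MISS  vc=[9, 13, 20]
13: 0xa6 (blk 20, set 0) → VC-HIT  vc=[9, 13, 24]
14: 0xa2 (blk 20, set 0) → L1-HIT  vc=[9, 13, 24]
15: 0xc4 (blk 24, set 0) → VC-HIT  vc=[9, 13, 20]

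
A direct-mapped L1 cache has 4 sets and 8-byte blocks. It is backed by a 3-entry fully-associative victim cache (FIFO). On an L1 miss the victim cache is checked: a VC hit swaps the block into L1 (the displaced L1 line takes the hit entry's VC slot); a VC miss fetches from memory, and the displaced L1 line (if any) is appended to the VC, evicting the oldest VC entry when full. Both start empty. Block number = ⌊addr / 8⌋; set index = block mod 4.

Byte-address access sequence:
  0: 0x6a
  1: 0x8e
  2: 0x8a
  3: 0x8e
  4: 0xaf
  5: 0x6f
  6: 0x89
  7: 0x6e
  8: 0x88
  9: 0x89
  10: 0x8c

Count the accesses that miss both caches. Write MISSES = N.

MISSES = 3

0: 0x6a (blk 13, set 1) → MISS  vc=[]
1: 0x8e (blk 17, set 1) → MISS  vc=[13]
2: 0x8a (blk 17, set 1) → L1-HIT  vc=[13]
3: 0x8e (blk 17, set 1) → L1-HIT  vc=[13]
4: 0xaf (blk 21, set 1) → MISS  vc=[13, 17]
5: 0x6f (blk 13, set 1) → VC-HIT  vc=[21, 17]
6: 0x89 (blk 17, set 1) → VC-HIT  vc=[21, 13]
7: 0x6e (blk 13, set 1) → VC-HIT  vc=[21, 17]
8: 0x88 (blk 17, set 1) → VC-HIT  vc=[21, 13]
9: 0x89 (blk 17, set 1) → L1-HIT  vc=[21, 13]
10: 0x8c (blk 17, set 1) → L1-HIT  vc=[21, 13]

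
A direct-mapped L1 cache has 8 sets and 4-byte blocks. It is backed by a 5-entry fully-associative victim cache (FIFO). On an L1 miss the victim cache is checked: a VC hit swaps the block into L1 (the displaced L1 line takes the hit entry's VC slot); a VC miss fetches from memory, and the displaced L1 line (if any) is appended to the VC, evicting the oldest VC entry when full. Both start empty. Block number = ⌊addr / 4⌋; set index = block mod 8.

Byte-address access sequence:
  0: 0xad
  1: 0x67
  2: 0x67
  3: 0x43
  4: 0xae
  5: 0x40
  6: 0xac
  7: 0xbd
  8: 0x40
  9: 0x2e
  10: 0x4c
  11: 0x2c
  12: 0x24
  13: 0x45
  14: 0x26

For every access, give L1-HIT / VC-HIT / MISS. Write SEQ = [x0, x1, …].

SEQ = [MISS, MISS, L1-HIT, MISS, L1-HIT, L1-HIT, L1-HIT, MISS, L1-HIT, MISS, MISS, VC-HIT, MISS, MISS, VC-HIT]

0: 0xad (blk 43, set 3) → MISS  vc=[]
1: 0x67 (blk 25, set 1) → MISS  vc=[]
2: 0x67 (blk 25, set 1) → L1-HIT  vc=[]
3: 0x43 (blk 16, set 0) → MISS  vc=[]
4: 0xae (blk 43, set 3) → L1-HIT  vc=[]
5: 0x40 (blk 16, set 0) → L1-HIT  vc=[]
6: 0xac (blk 43, set 3) → L1-HIT  vc=[]
7: 0xbd (blk 47, set 7) → MISS  vc=[]
8: 0x40 (blk 16, set 0) → L1-HIT  vc=[]
9: 0x2e (blk 11, set 3) → MISS  vc=[43]
10: 0x4c (blk 19, set 3) → MISS  vc=[43, 11]
11: 0x2c (blk 11, set 3) → VC-HIT  vc=[43, 19]
12: 0x24 (blk 9, set 1) → MISS  vc=[43, 19, 25]
13: 0x45 (blk 17, set 1) → MISS  vc=[43, 19, 25, 9]
14: 0x26 (blk 9, set 1) → VC-HIT  vc=[43, 19, 25, 17]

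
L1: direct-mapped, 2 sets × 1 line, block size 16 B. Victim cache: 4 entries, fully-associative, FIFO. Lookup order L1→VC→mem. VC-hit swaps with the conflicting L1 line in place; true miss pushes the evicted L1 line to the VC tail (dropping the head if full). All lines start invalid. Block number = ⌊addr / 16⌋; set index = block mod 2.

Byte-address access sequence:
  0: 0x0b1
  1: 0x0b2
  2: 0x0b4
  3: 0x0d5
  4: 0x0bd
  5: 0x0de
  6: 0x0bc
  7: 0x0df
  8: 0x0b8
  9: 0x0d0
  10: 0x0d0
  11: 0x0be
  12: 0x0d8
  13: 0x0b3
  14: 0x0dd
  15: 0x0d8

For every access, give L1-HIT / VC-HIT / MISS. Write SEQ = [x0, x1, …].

0: 0xb1 (blk 11, set 1) → MISS  vc=[]
1: 0xb2 (blk 11, set 1) → L1-HIT  vc=[]
2: 0xb4 (blk 11, set 1) → L1-HIT  vc=[]
3: 0xd5 (blk 13, set 1) → MISS  vc=[11]
4: 0xbd (blk 11, set 1) → VC-HIT  vc=[13]
5: 0xde (blk 13, set 1) → VC-HIT  vc=[11]
6: 0xbc (blk 11, set 1) → VC-HIT  vc=[13]
7: 0xdf (blk 13, set 1) → VC-HIT  vc=[11]
8: 0xb8 (blk 11, set 1) → VC-HIT  vc=[13]
9: 0xd0 (blk 13, set 1) → VC-HIT  vc=[11]
10: 0xd0 (blk 13, set 1) → L1-HIT  vc=[11]
11: 0xbe (blk 11, set 1) → VC-HIT  vc=[13]
12: 0xd8 (blk 13, set 1) → VC-HIT  vc=[11]
13: 0xb3 (blk 11, set 1) → VC-HIT  vc=[13]
14: 0xdd (blk 13, set 1) → VC-HIT  vc=[11]
15: 0xd8 (blk 13, set 1) → L1-HIT  vc=[11]

SEQ = [MISS, L1-HIT, L1-HIT, MISS, VC-HIT, VC-HIT, VC-HIT, VC-HIT, VC-HIT, VC-HIT, L1-HIT, VC-HIT, VC-HIT, VC-HIT, VC-HIT, L1-HIT]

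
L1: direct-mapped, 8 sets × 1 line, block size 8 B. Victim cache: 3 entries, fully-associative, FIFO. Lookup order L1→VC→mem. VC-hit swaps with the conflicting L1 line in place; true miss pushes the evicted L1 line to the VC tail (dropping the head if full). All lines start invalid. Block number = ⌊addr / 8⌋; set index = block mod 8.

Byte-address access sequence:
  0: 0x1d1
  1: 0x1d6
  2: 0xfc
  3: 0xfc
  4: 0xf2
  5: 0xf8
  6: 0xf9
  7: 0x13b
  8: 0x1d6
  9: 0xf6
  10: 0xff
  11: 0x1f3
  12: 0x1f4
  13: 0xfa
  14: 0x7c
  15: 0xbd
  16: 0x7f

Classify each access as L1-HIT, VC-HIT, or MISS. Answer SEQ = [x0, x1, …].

0: 0x1d1 (blk 58, set 2) → MISS  vc=[]
1: 0x1d6 (blk 58, set 2) → L1-HIT  vc=[]
2: 0xfc (blk 31, set 7) → MISS  vc=[]
3: 0xfc (blk 31, set 7) → L1-HIT  vc=[]
4: 0xf2 (blk 30, set 6) → MISS  vc=[]
5: 0xf8 (blk 31, set 7) → L1-HIT  vc=[]
6: 0xf9 (blk 31, set 7) → L1-HIT  vc=[]
7: 0x13b (blk 39, set 7) → MISS  vc=[31]
8: 0x1d6 (blk 58, set 2) → L1-HIT  vc=[31]
9: 0xf6 (blk 30, set 6) → L1-HIT  vc=[31]
10: 0xff (blk 31, set 7) → VC-HIT  vc=[39]
11: 0x1f3 (blk 62, set 6) → MISS  vc=[39, 30]
12: 0x1f4 (blk 62, set 6) → L1-HIT  vc=[39, 30]
13: 0xfa (blk 31, set 7) → L1-HIT  vc=[39, 30]
14: 0x7c (blk 15, set 7) → MISS  vc=[39, 30, 31]
15: 0xbd (blk 23, set 7) → MISS  vc=[30, 31, 15]
16: 0x7f (blk 15, set 7) → VC-HIT  vc=[30, 31, 23]

SEQ = [MISS, L1-HIT, MISS, L1-HIT, MISS, L1-HIT, L1-HIT, MISS, L1-HIT, L1-HIT, VC-HIT, MISS, L1-HIT, L1-HIT, MISS, MISS, VC-HIT]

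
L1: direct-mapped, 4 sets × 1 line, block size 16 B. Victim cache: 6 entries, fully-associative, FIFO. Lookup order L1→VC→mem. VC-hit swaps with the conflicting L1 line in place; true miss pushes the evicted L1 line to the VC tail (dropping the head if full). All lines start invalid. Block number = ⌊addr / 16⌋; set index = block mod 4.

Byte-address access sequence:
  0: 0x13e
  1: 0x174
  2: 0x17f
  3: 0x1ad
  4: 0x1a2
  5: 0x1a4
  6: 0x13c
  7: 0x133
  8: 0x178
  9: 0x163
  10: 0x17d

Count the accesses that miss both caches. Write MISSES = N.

0: 0x13e (blk 19, set 3) → MISS  vc=[]
1: 0x174 (blk 23, set 3) → MISS  vc=[19]
2: 0x17f (blk 23, set 3) → L1-HIT  vc=[19]
3: 0x1ad (blk 26, set 2) → MISS  vc=[19]
4: 0x1a2 (blk 26, set 2) → L1-HIT  vc=[19]
5: 0x1a4 (blk 26, set 2) → L1-HIT  vc=[19]
6: 0x13c (blk 19, set 3) → VC-HIT  vc=[23]
7: 0x133 (blk 19, set 3) → L1-HIT  vc=[23]
8: 0x178 (blk 23, set 3) → VC-HIT  vc=[19]
9: 0x163 (blk 22, set 2) → MISS  vc=[19, 26]
10: 0x17d (blk 23, set 3) → L1-HIT  vc=[19, 26]

MISSES = 4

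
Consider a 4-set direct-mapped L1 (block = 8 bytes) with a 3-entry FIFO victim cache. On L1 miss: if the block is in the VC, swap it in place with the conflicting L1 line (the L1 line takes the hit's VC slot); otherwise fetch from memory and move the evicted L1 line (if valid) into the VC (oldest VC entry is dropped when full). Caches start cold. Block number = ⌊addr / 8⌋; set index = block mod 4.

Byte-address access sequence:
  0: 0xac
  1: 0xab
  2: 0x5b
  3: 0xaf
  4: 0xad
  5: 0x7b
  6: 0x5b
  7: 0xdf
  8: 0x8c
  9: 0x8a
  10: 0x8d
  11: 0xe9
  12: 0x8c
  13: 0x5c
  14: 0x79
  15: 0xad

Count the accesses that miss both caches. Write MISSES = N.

MISSES = 7

#0 0xac→b21/s1 MISS; vc=[]
#1 0xab→b21/s1 L1-HIT; vc=[]
#2 0x5b→b11/s3 MISS; vc=[]
#3 0xaf→b21/s1 L1-HIT; vc=[]
#4 0xad→b21/s1 L1-HIT; vc=[]
#5 0x7b→b15/s3 MISS; vc=[11]
#6 0x5b→b11/s3 VC-HIT; vc=[15]
#7 0xdf→b27/s3 MISS; vc=[15,11]
#8 0x8c→b17/s1 MISS; vc=[15,11,21]
#9 0x8a→b17/s1 L1-HIT; vc=[15,11,21]
#10 0x8d→b17/s1 L1-HIT; vc=[15,11,21]
#11 0xe9→b29/s1 MISS; vc=[11,21,17]
#12 0x8c→b17/s1 VC-HIT; vc=[11,21,29]
#13 0x5c→b11/s3 VC-HIT; vc=[27,21,29]
#14 0x79→b15/s3 MISS; vc=[21,29,11]
#15 0xad→b21/s1 VC-HIT; vc=[17,29,11]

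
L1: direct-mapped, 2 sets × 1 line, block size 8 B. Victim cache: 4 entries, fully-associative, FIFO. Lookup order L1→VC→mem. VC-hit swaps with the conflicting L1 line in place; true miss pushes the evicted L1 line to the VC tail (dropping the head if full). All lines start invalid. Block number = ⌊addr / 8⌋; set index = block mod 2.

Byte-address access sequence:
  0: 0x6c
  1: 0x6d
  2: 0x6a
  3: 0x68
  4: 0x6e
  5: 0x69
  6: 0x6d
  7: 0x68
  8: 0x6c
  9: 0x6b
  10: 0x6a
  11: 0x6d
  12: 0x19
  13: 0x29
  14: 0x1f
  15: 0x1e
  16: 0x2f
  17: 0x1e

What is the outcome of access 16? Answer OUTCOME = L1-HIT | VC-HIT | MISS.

#0 0x6c→b13/s1 MISS; vc=[]
#1 0x6d→b13/s1 L1-HIT; vc=[]
#2 0x6a→b13/s1 L1-HIT; vc=[]
#3 0x68→b13/s1 L1-HIT; vc=[]
#4 0x6e→b13/s1 L1-HIT; vc=[]
#5 0x69→b13/s1 L1-HIT; vc=[]
#6 0x6d→b13/s1 L1-HIT; vc=[]
#7 0x68→b13/s1 L1-HIT; vc=[]
#8 0x6c→b13/s1 L1-HIT; vc=[]
#9 0x6b→b13/s1 L1-HIT; vc=[]
#10 0x6a→b13/s1 L1-HIT; vc=[]
#11 0x6d→b13/s1 L1-HIT; vc=[]
#12 0x19→b3/s1 MISS; vc=[13]
#13 0x29→b5/s1 MISS; vc=[13,3]
#14 0x1f→b3/s1 VC-HIT; vc=[13,5]
#15 0x1e→b3/s1 L1-HIT; vc=[13,5]
#16 0x2f→b5/s1 VC-HIT; vc=[13,3]
#17 0x1e→b3/s1 VC-HIT; vc=[13,5]

OUTCOME = VC-HIT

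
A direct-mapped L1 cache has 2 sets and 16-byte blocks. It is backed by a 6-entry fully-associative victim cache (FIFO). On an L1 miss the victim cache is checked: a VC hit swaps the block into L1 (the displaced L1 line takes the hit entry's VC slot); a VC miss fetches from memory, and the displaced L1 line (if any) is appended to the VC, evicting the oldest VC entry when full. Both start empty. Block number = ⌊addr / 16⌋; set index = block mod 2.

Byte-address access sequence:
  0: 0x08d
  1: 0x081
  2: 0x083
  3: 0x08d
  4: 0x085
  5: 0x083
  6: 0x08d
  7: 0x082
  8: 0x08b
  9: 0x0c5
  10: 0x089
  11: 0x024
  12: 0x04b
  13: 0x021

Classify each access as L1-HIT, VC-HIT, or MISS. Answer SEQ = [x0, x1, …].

SEQ = [MISS, L1-HIT, L1-HIT, L1-HIT, L1-HIT, L1-HIT, L1-HIT, L1-HIT, L1-HIT, MISS, VC-HIT, MISS, MISS, VC-HIT]

0: 0x8d (blk 8, set 0) → MISS  vc=[]
1: 0x81 (blk 8, set 0) → L1-HIT  vc=[]
2: 0x83 (blk 8, set 0) → L1-HIT  vc=[]
3: 0x8d (blk 8, set 0) → L1-HIT  vc=[]
4: 0x85 (blk 8, set 0) → L1-HIT  vc=[]
5: 0x83 (blk 8, set 0) → L1-HIT  vc=[]
6: 0x8d (blk 8, set 0) → L1-HIT  vc=[]
7: 0x82 (blk 8, set 0) → L1-HIT  vc=[]
8: 0x8b (blk 8, set 0) → L1-HIT  vc=[]
9: 0xc5 (blk 12, set 0) → MISS  vc=[8]
10: 0x89 (blk 8, set 0) → VC-HIT  vc=[12]
11: 0x24 (blk 2, set 0) → MISS  vc=[12, 8]
12: 0x4b (blk 4, set 0) → MISS  vc=[12, 8, 2]
13: 0x21 (blk 2, set 0) → VC-HIT  vc=[12, 8, 4]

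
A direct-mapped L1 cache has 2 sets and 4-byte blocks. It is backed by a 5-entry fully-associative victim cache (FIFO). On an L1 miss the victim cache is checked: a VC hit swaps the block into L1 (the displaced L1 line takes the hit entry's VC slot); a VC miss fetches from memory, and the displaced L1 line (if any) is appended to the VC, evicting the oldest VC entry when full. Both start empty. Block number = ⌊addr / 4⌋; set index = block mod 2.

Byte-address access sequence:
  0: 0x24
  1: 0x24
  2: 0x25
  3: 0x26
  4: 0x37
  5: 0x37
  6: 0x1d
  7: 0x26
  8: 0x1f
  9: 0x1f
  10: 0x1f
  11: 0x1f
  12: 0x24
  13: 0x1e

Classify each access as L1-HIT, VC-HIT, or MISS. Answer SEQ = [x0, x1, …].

#0 0x24→b9/s1 MISS; vc=[]
#1 0x24→b9/s1 L1-HIT; vc=[]
#2 0x25→b9/s1 L1-HIT; vc=[]
#3 0x26→b9/s1 L1-HIT; vc=[]
#4 0x37→b13/s1 MISS; vc=[9]
#5 0x37→b13/s1 L1-HIT; vc=[9]
#6 0x1d→b7/s1 MISS; vc=[9,13]
#7 0x26→b9/s1 VC-HIT; vc=[7,13]
#8 0x1f→b7/s1 VC-HIT; vc=[9,13]
#9 0x1f→b7/s1 L1-HIT; vc=[9,13]
#10 0x1f→b7/s1 L1-HIT; vc=[9,13]
#11 0x1f→b7/s1 L1-HIT; vc=[9,13]
#12 0x24→b9/s1 VC-HIT; vc=[7,13]
#13 0x1e→b7/s1 VC-HIT; vc=[9,13]

SEQ = [MISS, L1-HIT, L1-HIT, L1-HIT, MISS, L1-HIT, MISS, VC-HIT, VC-HIT, L1-HIT, L1-HIT, L1-HIT, VC-HIT, VC-HIT]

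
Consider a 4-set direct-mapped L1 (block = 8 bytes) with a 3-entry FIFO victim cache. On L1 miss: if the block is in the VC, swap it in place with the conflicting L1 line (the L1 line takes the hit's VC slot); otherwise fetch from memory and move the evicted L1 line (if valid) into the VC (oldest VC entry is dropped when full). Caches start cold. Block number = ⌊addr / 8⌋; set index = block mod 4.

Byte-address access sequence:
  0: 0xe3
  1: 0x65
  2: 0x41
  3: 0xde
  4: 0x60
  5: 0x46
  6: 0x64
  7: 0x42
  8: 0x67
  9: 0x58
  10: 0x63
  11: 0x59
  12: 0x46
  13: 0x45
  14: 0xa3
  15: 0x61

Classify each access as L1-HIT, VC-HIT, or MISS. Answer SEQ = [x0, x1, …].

SEQ = [MISS, MISS, MISS, MISS, VC-HIT, VC-HIT, VC-HIT, VC-HIT, VC-HIT, MISS, L1-HIT, L1-HIT, VC-HIT, L1-HIT, MISS, VC-HIT]

0: 0xe3 (blk 28, set 0) → MISS  vc=[]
1: 0x65 (blk 12, set 0) → MISS  vc=[28]
2: 0x41 (blk 8, set 0) → MISS  vc=[28, 12]
3: 0xde (blk 27, set 3) → MISS  vc=[28, 12]
4: 0x60 (blk 12, set 0) → VC-HIT  vc=[28, 8]
5: 0x46 (blk 8, set 0) → VC-HIT  vc=[28, 12]
6: 0x64 (blk 12, set 0) → VC-HIT  vc=[28, 8]
7: 0x42 (blk 8, set 0) → VC-HIT  vc=[28, 12]
8: 0x67 (blk 12, set 0) → VC-HIT  vc=[28, 8]
9: 0x58 (blk 11, set 3) → MISS  vc=[28, 8, 27]
10: 0x63 (blk 12, set 0) → L1-HIT  vc=[28, 8, 27]
11: 0x59 (blk 11, set 3) → L1-HIT  vc=[28, 8, 27]
12: 0x46 (blk 8, set 0) → VC-HIT  vc=[28, 12, 27]
13: 0x45 (blk 8, set 0) → L1-HIT  vc=[28, 12, 27]
14: 0xa3 (blk 20, set 0) → MISS  vc=[12, 27, 8]
15: 0x61 (blk 12, set 0) → VC-HIT  vc=[20, 27, 8]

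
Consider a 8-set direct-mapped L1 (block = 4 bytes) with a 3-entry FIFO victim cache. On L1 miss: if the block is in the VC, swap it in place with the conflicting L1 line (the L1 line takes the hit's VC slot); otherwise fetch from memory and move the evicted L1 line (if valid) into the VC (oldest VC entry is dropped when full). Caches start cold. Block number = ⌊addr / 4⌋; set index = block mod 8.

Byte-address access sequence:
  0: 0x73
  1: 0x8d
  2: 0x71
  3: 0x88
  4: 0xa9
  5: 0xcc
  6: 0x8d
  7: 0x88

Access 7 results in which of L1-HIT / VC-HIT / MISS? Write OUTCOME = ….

OUTCOME = VC-HIT

  [0] addr=0x73 blk=28 s=4: MISS | VC []
  [1] addr=0x8d blk=35 s=3: MISS | VC []
  [2] addr=0x71 blk=28 s=4: L1-HIT | VC []
  [3] addr=0x88 blk=34 s=2: MISS | VC []
  [4] addr=0xa9 blk=42 s=2: MISS | VC [34]
  [5] addr=0xcc blk=51 s=3: MISS | VC [34, 35]
  [6] addr=0x8d blk=35 s=3: VC-HIT | VC [34, 51]
  [7] addr=0x88 blk=34 s=2: VC-HIT | VC [42, 51]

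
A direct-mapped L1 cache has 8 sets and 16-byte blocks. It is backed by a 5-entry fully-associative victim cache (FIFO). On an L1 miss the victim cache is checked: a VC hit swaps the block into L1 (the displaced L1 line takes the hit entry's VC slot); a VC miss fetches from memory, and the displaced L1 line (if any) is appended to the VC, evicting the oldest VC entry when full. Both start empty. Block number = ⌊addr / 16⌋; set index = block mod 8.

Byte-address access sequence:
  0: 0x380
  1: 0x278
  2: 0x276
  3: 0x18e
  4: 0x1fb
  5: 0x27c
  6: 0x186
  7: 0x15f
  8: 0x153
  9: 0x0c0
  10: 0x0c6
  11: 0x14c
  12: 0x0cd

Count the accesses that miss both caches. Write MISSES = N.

MISSES = 7

#0 0x380→b56/s0 MISS; vc=[]
#1 0x278→b39/s7 MISS; vc=[]
#2 0x276→b39/s7 L1-HIT; vc=[]
#3 0x18e→b24/s0 MISS; vc=[56]
#4 0x1fb→b31/s7 MISS; vc=[56,39]
#5 0x27c→b39/s7 VC-HIT; vc=[56,31]
#6 0x186→b24/s0 L1-HIT; vc=[56,31]
#7 0x15f→b21/s5 MISS; vc=[56,31]
#8 0x153→b21/s5 L1-HIT; vc=[56,31]
#9 0xc0→b12/s4 MISS; vc=[56,31]
#10 0xc6→b12/s4 L1-HIT; vc=[56,31]
#11 0x14c→b20/s4 MISS; vc=[56,31,12]
#12 0xcd→b12/s4 VC-HIT; vc=[56,31,20]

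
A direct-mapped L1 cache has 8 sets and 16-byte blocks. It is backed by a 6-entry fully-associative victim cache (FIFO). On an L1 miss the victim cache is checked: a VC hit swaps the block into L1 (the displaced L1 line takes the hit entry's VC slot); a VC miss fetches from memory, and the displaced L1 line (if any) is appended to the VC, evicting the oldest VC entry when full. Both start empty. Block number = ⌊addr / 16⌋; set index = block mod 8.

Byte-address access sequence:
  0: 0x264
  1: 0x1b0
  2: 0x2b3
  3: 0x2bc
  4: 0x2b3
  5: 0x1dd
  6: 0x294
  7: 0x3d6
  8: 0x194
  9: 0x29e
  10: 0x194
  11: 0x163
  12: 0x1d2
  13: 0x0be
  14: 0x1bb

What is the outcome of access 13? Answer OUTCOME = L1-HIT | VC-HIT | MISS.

#0 0x264→b38/s6 MISS; vc=[]
#1 0x1b0→b27/s3 MISS; vc=[]
#2 0x2b3→b43/s3 MISS; vc=[27]
#3 0x2bc→b43/s3 L1-HIT; vc=[27]
#4 0x2b3→b43/s3 L1-HIT; vc=[27]
#5 0x1dd→b29/s5 MISS; vc=[27]
#6 0x294→b41/s1 MISS; vc=[27]
#7 0x3d6→b61/s5 MISS; vc=[27,29]
#8 0x194→b25/s1 MISS; vc=[27,29,41]
#9 0x29e→b41/s1 VC-HIT; vc=[27,29,25]
#10 0x194→b25/s1 VC-HIT; vc=[27,29,41]
#11 0x163→b22/s6 MISS; vc=[27,29,41,38]
#12 0x1d2→b29/s5 VC-HIT; vc=[27,61,41,38]
#13 0xbe→b11/s3 MISS; vc=[27,61,41,38,43]
#14 0x1bb→b27/s3 VC-HIT; vc=[11,61,41,38,43]

OUTCOME = MISS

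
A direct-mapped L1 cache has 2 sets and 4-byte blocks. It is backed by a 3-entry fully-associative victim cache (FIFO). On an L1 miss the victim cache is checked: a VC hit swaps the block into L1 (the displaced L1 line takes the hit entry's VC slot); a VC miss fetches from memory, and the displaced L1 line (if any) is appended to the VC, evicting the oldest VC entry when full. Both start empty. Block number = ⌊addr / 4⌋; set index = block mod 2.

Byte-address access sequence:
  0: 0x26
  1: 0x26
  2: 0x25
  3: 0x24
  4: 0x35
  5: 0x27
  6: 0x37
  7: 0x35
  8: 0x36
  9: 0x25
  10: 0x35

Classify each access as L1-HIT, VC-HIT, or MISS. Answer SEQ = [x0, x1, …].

SEQ = [MISS, L1-HIT, L1-HIT, L1-HIT, MISS, VC-HIT, VC-HIT, L1-HIT, L1-HIT, VC-HIT, VC-HIT]

  [0] addr=0x26 blk=9 s=1: MISS | VC []
  [1] addr=0x26 blk=9 s=1: L1-HIT | VC []
  [2] addr=0x25 blk=9 s=1: L1-HIT | VC []
  [3] addr=0x24 blk=9 s=1: L1-HIT | VC []
  [4] addr=0x35 blk=13 s=1: MISS | VC [9]
  [5] addr=0x27 blk=9 s=1: VC-HIT | VC [13]
  [6] addr=0x37 blk=13 s=1: VC-HIT | VC [9]
  [7] addr=0x35 blk=13 s=1: L1-HIT | VC [9]
  [8] addr=0x36 blk=13 s=1: L1-HIT | VC [9]
  [9] addr=0x25 blk=9 s=1: VC-HIT | VC [13]
  [10] addr=0x35 blk=13 s=1: VC-HIT | VC [9]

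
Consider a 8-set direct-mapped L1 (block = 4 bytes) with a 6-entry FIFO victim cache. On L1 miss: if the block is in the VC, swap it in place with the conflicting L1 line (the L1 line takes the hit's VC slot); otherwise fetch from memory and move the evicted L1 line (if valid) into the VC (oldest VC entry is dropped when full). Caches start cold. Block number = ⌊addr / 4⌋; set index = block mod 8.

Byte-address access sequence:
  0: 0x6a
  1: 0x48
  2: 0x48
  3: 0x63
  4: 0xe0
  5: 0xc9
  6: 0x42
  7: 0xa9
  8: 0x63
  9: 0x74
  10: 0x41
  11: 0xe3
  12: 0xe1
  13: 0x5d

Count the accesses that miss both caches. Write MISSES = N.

MISSES = 9

  [0] addr=0x6a blk=26 s=2: MISS | VC []
  [1] addr=0x48 blk=18 s=2: MISS | VC [26]
  [2] addr=0x48 blk=18 s=2: L1-HIT | VC [26]
  [3] addr=0x63 blk=24 s=0: MISS | VC [26]
  [4] addr=0xe0 blk=56 s=0: MISS | VC [26, 24]
  [5] addr=0xc9 blk=50 s=2: MISS | VC [26, 24, 18]
  [6] addr=0x42 blk=16 s=0: MISS | VC [26, 24, 18, 56]
  [7] addr=0xa9 blk=42 s=2: MISS | VC [26, 24, 18, 56, 50]
  [8] addr=0x63 blk=24 s=0: VC-HIT | VC [26, 16, 18, 56, 50]
  [9] addr=0x74 blk=29 s=5: MISS | VC [26, 16, 18, 56, 50]
  [10] addr=0x41 blk=16 s=0: VC-HIT | VC [26, 24, 18, 56, 50]
  [11] addr=0xe3 blk=56 s=0: VC-HIT | VC [26, 24, 18, 16, 50]
  [12] addr=0xe1 blk=56 s=0: L1-HIT | VC [26, 24, 18, 16, 50]
  [13] addr=0x5d blk=23 s=7: MISS | VC [26, 24, 18, 16, 50]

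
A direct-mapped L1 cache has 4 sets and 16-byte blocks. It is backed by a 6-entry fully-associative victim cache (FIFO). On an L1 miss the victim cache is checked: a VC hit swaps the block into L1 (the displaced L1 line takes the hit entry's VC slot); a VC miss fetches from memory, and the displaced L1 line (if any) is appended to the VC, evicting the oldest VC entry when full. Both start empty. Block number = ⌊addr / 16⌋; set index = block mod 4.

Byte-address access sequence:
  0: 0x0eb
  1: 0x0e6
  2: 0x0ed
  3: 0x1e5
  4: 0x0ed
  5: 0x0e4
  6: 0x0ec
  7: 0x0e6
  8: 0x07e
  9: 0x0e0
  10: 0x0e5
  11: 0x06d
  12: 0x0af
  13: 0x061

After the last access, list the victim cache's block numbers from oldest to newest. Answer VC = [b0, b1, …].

VC = [30, 14, 10]

  [0] addr=0xeb blk=14 s=2: MISS | VC []
  [1] addr=0xe6 blk=14 s=2: L1-HIT | VC []
  [2] addr=0xed blk=14 s=2: L1-HIT | VC []
  [3] addr=0x1e5 blk=30 s=2: MISS | VC [14]
  [4] addr=0xed blk=14 s=2: VC-HIT | VC [30]
  [5] addr=0xe4 blk=14 s=2: L1-HIT | VC [30]
  [6] addr=0xec blk=14 s=2: L1-HIT | VC [30]
  [7] addr=0xe6 blk=14 s=2: L1-HIT | VC [30]
  [8] addr=0x7e blk=7 s=3: MISS | VC [30]
  [9] addr=0xe0 blk=14 s=2: L1-HIT | VC [30]
  [10] addr=0xe5 blk=14 s=2: L1-HIT | VC [30]
  [11] addr=0x6d blk=6 s=2: MISS | VC [30, 14]
  [12] addr=0xaf blk=10 s=2: MISS | VC [30, 14, 6]
  [13] addr=0x61 blk=6 s=2: VC-HIT | VC [30, 14, 10]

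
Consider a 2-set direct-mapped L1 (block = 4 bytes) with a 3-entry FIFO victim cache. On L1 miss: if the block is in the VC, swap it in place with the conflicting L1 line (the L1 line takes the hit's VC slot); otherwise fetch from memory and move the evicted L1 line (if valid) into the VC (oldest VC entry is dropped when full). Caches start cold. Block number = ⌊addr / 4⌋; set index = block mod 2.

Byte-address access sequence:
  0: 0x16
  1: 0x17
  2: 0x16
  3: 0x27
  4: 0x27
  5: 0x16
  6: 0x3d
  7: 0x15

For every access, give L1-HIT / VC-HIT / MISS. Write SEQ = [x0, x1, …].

#0 0x16→b5/s1 MISS; vc=[]
#1 0x17→b5/s1 L1-HIT; vc=[]
#2 0x16→b5/s1 L1-HIT; vc=[]
#3 0x27→b9/s1 MISS; vc=[5]
#4 0x27→b9/s1 L1-HIT; vc=[5]
#5 0x16→b5/s1 VC-HIT; vc=[9]
#6 0x3d→b15/s1 MISS; vc=[9,5]
#7 0x15→b5/s1 VC-HIT; vc=[9,15]

SEQ = [MISS, L1-HIT, L1-HIT, MISS, L1-HIT, VC-HIT, MISS, VC-HIT]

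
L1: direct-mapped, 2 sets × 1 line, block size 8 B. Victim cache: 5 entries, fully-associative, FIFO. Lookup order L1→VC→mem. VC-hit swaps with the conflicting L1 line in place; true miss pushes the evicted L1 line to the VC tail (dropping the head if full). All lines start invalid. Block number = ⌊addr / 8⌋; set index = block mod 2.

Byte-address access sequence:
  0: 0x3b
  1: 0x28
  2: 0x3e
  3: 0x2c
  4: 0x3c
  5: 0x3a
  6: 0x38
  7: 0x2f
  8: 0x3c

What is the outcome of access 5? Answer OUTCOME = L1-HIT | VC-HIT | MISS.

  [0] addr=0x3b blk=7 s=1: MISS | VC []
  [1] addr=0x28 blk=5 s=1: MISS | VC [7]
  [2] addr=0x3e blk=7 s=1: VC-HIT | VC [5]
  [3] addr=0x2c blk=5 s=1: VC-HIT | VC [7]
  [4] addr=0x3c blk=7 s=1: VC-HIT | VC [5]
  [5] addr=0x3a blk=7 s=1: L1-HIT | VC [5]
  [6] addr=0x38 blk=7 s=1: L1-HIT | VC [5]
  [7] addr=0x2f blk=5 s=1: VC-HIT | VC [7]
  [8] addr=0x3c blk=7 s=1: VC-HIT | VC [5]

OUTCOME = L1-HIT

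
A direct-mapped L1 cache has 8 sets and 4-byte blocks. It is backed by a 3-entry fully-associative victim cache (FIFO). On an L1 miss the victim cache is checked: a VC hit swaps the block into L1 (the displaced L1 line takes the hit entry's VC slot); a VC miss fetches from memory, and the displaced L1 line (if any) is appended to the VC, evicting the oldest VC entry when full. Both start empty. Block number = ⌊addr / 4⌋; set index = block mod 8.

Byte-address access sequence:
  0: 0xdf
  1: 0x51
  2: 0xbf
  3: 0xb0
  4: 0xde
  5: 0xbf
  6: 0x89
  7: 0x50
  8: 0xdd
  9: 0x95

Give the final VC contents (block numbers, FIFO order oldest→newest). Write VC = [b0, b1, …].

#0 0xdf→b55/s7 MISS; vc=[]
#1 0x51→b20/s4 MISS; vc=[]
#2 0xbf→b47/s7 MISS; vc=[55]
#3 0xb0→b44/s4 MISS; vc=[55,20]
#4 0xde→b55/s7 VC-HIT; vc=[47,20]
#5 0xbf→b47/s7 VC-HIT; vc=[55,20]
#6 0x89→b34/s2 MISS; vc=[55,20]
#7 0x50→b20/s4 VC-HIT; vc=[55,44]
#8 0xdd→b55/s7 VC-HIT; vc=[47,44]
#9 0x95→b37/s5 MISS; vc=[47,44]

VC = [47, 44]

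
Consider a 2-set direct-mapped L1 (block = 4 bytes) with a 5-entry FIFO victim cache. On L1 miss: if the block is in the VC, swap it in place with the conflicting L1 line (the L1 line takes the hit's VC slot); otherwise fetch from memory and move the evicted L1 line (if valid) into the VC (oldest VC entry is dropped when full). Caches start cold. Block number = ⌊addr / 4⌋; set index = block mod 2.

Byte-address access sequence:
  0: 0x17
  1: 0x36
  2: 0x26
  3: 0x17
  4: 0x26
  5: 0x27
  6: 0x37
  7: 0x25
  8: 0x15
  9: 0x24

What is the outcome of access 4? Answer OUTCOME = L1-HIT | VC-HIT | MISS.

OUTCOME = VC-HIT

  [0] addr=0x17 blk=5 s=1: MISS | VC []
  [1] addr=0x36 blk=13 s=1: MISS | VC [5]
  [2] addr=0x26 blk=9 s=1: MISS | VC [5, 13]
  [3] addr=0x17 blk=5 s=1: VC-HIT | VC [9, 13]
  [4] addr=0x26 blk=9 s=1: VC-HIT | VC [5, 13]
  [5] addr=0x27 blk=9 s=1: L1-HIT | VC [5, 13]
  [6] addr=0x37 blk=13 s=1: VC-HIT | VC [5, 9]
  [7] addr=0x25 blk=9 s=1: VC-HIT | VC [5, 13]
  [8] addr=0x15 blk=5 s=1: VC-HIT | VC [9, 13]
  [9] addr=0x24 blk=9 s=1: VC-HIT | VC [5, 13]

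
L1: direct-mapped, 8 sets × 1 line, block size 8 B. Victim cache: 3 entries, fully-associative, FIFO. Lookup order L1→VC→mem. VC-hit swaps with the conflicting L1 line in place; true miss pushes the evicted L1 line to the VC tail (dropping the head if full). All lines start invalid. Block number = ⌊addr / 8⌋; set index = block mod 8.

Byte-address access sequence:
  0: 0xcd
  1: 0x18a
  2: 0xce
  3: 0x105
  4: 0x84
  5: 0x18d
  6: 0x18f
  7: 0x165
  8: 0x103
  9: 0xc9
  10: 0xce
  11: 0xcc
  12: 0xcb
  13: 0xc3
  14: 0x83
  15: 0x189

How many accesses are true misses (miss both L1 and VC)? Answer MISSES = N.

#0 0xcd→b25/s1 MISS; vc=[]
#1 0x18a→b49/s1 MISS; vc=[25]
#2 0xce→b25/s1 VC-HIT; vc=[49]
#3 0x105→b32/s0 MISS; vc=[49]
#4 0x84→b16/s0 MISS; vc=[49,32]
#5 0x18d→b49/s1 VC-HIT; vc=[25,32]
#6 0x18f→b49/s1 L1-HIT; vc=[25,32]
#7 0x165→b44/s4 MISS; vc=[25,32]
#8 0x103→b32/s0 VC-HIT; vc=[25,16]
#9 0xc9→b25/s1 VC-HIT; vc=[49,16]
#10 0xce→b25/s1 L1-HIT; vc=[49,16]
#11 0xcc→b25/s1 L1-HIT; vc=[49,16]
#12 0xcb→b25/s1 L1-HIT; vc=[49,16]
#13 0xc3→b24/s0 MISS; vc=[49,16,32]
#14 0x83→b16/s0 VC-HIT; vc=[49,24,32]
#15 0x189→b49/s1 VC-HIT; vc=[25,24,32]

MISSES = 6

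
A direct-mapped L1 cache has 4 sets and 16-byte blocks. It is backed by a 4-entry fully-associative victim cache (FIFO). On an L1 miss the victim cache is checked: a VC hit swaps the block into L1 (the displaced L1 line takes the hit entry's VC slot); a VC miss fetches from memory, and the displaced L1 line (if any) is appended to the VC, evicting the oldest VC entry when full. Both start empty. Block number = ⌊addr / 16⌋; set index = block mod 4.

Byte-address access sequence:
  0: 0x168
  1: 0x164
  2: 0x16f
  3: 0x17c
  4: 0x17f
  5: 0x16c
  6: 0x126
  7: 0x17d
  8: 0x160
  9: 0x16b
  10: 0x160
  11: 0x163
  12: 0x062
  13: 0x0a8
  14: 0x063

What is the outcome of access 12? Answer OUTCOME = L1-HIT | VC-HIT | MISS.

OUTCOME = MISS

  [0] addr=0x168 blk=22 s=2: MISS | VC []
  [1] addr=0x164 blk=22 s=2: L1-HIT | VC []
  [2] addr=0x16f blk=22 s=2: L1-HIT | VC []
  [3] addr=0x17c blk=23 s=3: MISS | VC []
  [4] addr=0x17f blk=23 s=3: L1-HIT | VC []
  [5] addr=0x16c blk=22 s=2: L1-HIT | VC []
  [6] addr=0x126 blk=18 s=2: MISS | VC [22]
  [7] addr=0x17d blk=23 s=3: L1-HIT | VC [22]
  [8] addr=0x160 blk=22 s=2: VC-HIT | VC [18]
  [9] addr=0x16b blk=22 s=2: L1-HIT | VC [18]
  [10] addr=0x160 blk=22 s=2: L1-HIT | VC [18]
  [11] addr=0x163 blk=22 s=2: L1-HIT | VC [18]
  [12] addr=0x62 blk=6 s=2: MISS | VC [18, 22]
  [13] addr=0xa8 blk=10 s=2: MISS | VC [18, 22, 6]
  [14] addr=0x63 blk=6 s=2: VC-HIT | VC [18, 22, 10]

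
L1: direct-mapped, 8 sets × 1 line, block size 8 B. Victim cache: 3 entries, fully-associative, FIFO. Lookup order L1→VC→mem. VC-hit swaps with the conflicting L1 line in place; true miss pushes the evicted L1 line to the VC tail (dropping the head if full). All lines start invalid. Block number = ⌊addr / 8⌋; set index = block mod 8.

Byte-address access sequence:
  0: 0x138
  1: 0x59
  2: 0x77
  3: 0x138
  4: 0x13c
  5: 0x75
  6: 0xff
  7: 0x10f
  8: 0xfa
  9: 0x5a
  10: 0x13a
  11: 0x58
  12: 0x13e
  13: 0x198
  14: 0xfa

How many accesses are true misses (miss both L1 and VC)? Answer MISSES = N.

MISSES = 6

#0 0x138→b39/s7 MISS; vc=[]
#1 0x59→b11/s3 MISS; vc=[]
#2 0x77→b14/s6 MISS; vc=[]
#3 0x138→b39/s7 L1-HIT; vc=[]
#4 0x13c→b39/s7 L1-HIT; vc=[]
#5 0x75→b14/s6 L1-HIT; vc=[]
#6 0xff→b31/s7 MISS; vc=[39]
#7 0x10f→b33/s1 MISS; vc=[39]
#8 0xfa→b31/s7 L1-HIT; vc=[39]
#9 0x5a→b11/s3 L1-HIT; vc=[39]
#10 0x13a→b39/s7 VC-HIT; vc=[31]
#11 0x58→b11/s3 L1-HIT; vc=[31]
#12 0x13e→b39/s7 L1-HIT; vc=[31]
#13 0x198→b51/s3 MISS; vc=[31,11]
#14 0xfa→b31/s7 VC-HIT; vc=[39,11]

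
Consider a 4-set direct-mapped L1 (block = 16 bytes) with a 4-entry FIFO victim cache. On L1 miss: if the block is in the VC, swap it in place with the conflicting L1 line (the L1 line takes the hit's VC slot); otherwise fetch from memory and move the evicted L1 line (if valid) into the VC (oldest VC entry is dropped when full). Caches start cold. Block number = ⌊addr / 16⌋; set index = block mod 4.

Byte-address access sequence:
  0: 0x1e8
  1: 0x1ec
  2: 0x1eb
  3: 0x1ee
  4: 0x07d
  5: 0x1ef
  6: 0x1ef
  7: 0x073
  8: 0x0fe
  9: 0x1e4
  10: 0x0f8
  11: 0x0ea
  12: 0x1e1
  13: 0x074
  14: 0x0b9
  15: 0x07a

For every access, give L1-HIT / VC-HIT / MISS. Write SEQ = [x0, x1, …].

  [0] addr=0x1e8 blk=30 s=2: MISS | VC []
  [1] addr=0x1ec blk=30 s=2: L1-HIT | VC []
  [2] addr=0x1eb blk=30 s=2: L1-HIT | VC []
  [3] addr=0x1ee blk=30 s=2: L1-HIT | VC []
  [4] addr=0x7d blk=7 s=3: MISS | VC []
  [5] addr=0x1ef blk=30 s=2: L1-HIT | VC []
  [6] addr=0x1ef blk=30 s=2: L1-HIT | VC []
  [7] addr=0x73 blk=7 s=3: L1-HIT | VC []
  [8] addr=0xfe blk=15 s=3: MISS | VC [7]
  [9] addr=0x1e4 blk=30 s=2: L1-HIT | VC [7]
  [10] addr=0xf8 blk=15 s=3: L1-HIT | VC [7]
  [11] addr=0xea blk=14 s=2: MISS | VC [7, 30]
  [12] addr=0x1e1 blk=30 s=2: VC-HIT | VC [7, 14]
  [13] addr=0x74 blk=7 s=3: VC-HIT | VC [15, 14]
  [14] addr=0xb9 blk=11 s=3: MISS | VC [15, 14, 7]
  [15] addr=0x7a blk=7 s=3: VC-HIT | VC [15, 14, 11]

SEQ = [MISS, L1-HIT, L1-HIT, L1-HIT, MISS, L1-HIT, L1-HIT, L1-HIT, MISS, L1-HIT, L1-HIT, MISS, VC-HIT, VC-HIT, MISS, VC-HIT]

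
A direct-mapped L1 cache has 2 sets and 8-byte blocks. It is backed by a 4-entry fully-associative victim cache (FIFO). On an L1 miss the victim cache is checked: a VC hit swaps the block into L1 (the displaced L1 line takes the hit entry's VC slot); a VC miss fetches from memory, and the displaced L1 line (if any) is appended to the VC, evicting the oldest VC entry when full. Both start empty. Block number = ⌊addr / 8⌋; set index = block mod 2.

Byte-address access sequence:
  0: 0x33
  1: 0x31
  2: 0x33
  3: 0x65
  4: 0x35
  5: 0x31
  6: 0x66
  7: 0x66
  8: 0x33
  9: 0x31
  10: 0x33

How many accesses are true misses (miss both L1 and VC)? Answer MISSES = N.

  [0] addr=0x33 blk=6 s=0: MISS | VC []
  [1] addr=0x31 blk=6 s=0: L1-HIT | VC []
  [2] addr=0x33 blk=6 s=0: L1-HIT | VC []
  [3] addr=0x65 blk=12 s=0: MISS | VC [6]
  [4] addr=0x35 blk=6 s=0: VC-HIT | VC [12]
  [5] addr=0x31 blk=6 s=0: L1-HIT | VC [12]
  [6] addr=0x66 blk=12 s=0: VC-HIT | VC [6]
  [7] addr=0x66 blk=12 s=0: L1-HIT | VC [6]
  [8] addr=0x33 blk=6 s=0: VC-HIT | VC [12]
  [9] addr=0x31 blk=6 s=0: L1-HIT | VC [12]
  [10] addr=0x33 blk=6 s=0: L1-HIT | VC [12]

MISSES = 2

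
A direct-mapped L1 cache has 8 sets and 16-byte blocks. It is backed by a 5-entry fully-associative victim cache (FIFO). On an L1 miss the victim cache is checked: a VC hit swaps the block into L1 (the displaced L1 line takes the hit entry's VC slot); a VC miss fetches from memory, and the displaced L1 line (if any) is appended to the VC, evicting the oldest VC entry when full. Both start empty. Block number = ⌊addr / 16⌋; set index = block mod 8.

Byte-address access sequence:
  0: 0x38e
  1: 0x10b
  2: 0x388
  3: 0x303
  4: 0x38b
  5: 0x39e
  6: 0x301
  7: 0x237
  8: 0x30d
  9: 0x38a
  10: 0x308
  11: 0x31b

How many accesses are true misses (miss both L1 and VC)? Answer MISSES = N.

0: 0x38e (blk 56, set 0) → MISS  vc=[]
1: 0x10b (blk 16, set 0) → MISS  vc=[56]
2: 0x388 (blk 56, set 0) → VC-HIT  vc=[16]
3: 0x303 (blk 48, set 0) → MISS  vc=[16, 56]
4: 0x38b (blk 56, set 0) → VC-HIT  vc=[16, 48]
5: 0x39e (blk 57, set 1) → MISS  vc=[16, 48]
6: 0x301 (blk 48, set 0) → VC-HIT  vc=[16, 56]
7: 0x237 (blk 35, set 3) → MISS  vc=[16, 56]
8: 0x30d (blk 48, set 0) → L1-HIT  vc=[16, 56]
9: 0x38a (blk 56, set 0) → VC-HIT  vc=[16, 48]
10: 0x308 (blk 48, set 0) → VC-HIT  vc=[16, 56]
11: 0x31b (blk 49, set 1) → MISS  vc=[16, 56, 57]

MISSES = 6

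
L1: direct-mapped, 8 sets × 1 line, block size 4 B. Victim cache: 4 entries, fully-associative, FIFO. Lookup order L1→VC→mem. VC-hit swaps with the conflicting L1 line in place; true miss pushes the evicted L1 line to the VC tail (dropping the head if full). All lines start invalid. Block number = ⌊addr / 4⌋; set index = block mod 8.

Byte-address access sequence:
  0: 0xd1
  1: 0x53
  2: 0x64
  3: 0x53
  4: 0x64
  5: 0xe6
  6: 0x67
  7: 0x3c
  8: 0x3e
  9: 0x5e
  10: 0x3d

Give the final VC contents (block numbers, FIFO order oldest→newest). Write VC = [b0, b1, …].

VC = [52, 57, 23]

0: 0xd1 (blk 52, set 4) → MISS  vc=[]
1: 0x53 (blk 20, set 4) → MISS  vc=[52]
2: 0x64 (blk 25, set 1) → MISS  vc=[52]
3: 0x53 (blk 20, set 4) → L1-HIT  vc=[52]
4: 0x64 (blk 25, set 1) → L1-HIT  vc=[52]
5: 0xe6 (blk 57, set 1) → MISS  vc=[52, 25]
6: 0x67 (blk 25, set 1) → VC-HIT  vc=[52, 57]
7: 0x3c (blk 15, set 7) → MISS  vc=[52, 57]
8: 0x3e (blk 15, set 7) → L1-HIT  vc=[52, 57]
9: 0x5e (blk 23, set 7) → MISS  vc=[52, 57, 15]
10: 0x3d (blk 15, set 7) → VC-HIT  vc=[52, 57, 23]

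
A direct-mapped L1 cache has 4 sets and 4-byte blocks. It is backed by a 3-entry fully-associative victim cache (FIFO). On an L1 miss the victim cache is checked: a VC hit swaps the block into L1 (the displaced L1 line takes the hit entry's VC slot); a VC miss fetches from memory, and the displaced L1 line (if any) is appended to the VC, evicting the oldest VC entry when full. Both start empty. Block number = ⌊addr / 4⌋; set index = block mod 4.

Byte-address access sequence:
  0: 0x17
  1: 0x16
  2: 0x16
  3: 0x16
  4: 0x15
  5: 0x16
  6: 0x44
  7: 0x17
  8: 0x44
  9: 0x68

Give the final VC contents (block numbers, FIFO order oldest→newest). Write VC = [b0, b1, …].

  [0] addr=0x17 blk=5 s=1: MISS | VC []
  [1] addr=0x16 blk=5 s=1: L1-HIT | VC []
  [2] addr=0x16 blk=5 s=1: L1-HIT | VC []
  [3] addr=0x16 blk=5 s=1: L1-HIT | VC []
  [4] addr=0x15 blk=5 s=1: L1-HIT | VC []
  [5] addr=0x16 blk=5 s=1: L1-HIT | VC []
  [6] addr=0x44 blk=17 s=1: MISS | VC [5]
  [7] addr=0x17 blk=5 s=1: VC-HIT | VC [17]
  [8] addr=0x44 blk=17 s=1: VC-HIT | VC [5]
  [9] addr=0x68 blk=26 s=2: MISS | VC [5]

VC = [5]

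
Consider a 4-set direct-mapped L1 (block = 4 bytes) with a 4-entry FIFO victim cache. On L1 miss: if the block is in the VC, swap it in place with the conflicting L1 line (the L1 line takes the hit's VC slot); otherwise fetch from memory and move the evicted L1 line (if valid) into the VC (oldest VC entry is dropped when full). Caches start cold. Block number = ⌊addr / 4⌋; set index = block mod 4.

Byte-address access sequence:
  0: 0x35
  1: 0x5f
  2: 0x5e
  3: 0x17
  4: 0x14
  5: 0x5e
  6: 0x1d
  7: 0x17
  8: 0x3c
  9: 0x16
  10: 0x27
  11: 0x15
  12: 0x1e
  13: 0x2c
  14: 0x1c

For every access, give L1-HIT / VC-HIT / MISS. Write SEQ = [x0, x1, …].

  [0] addr=0x35 blk=13 s=1: MISS | VC []
  [1] addr=0x5f blk=23 s=3: MISS | VC []
  [2] addr=0x5e blk=23 s=3: L1-HIT | VC []
  [3] addr=0x17 blk=5 s=1: MISS | VC [13]
  [4] addr=0x14 blk=5 s=1: L1-HIT | VC [13]
  [5] addr=0x5e blk=23 s=3: L1-HIT | VC [13]
  [6] addr=0x1d blk=7 s=3: MISS | VC [13, 23]
  [7] addr=0x17 blk=5 s=1: L1-HIT | VC [13, 23]
  [8] addr=0x3c blk=15 s=3: MISS | VC [13, 23, 7]
  [9] addr=0x16 blk=5 s=1: L1-HIT | VC [13, 23, 7]
  [10] addr=0x27 blk=9 s=1: MISS | VC [13, 23, 7, 5]
  [11] addr=0x15 blk=5 s=1: VC-HIT | VC [13, 23, 7, 9]
  [12] addr=0x1e blk=7 s=3: VC-HIT | VC [13, 23, 15, 9]
  [13] addr=0x2c blk=11 s=3: MISS | VC [23, 15, 9, 7]
  [14] addr=0x1c blk=7 s=3: VC-HIT | VC [23, 15, 9, 11]

SEQ = [MISS, MISS, L1-HIT, MISS, L1-HIT, L1-HIT, MISS, L1-HIT, MISS, L1-HIT, MISS, VC-HIT, VC-HIT, MISS, VC-HIT]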